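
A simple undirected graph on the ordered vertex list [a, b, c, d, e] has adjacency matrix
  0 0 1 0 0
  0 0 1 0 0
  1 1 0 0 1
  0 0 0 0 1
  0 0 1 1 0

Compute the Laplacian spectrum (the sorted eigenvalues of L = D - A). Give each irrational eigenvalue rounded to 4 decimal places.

Reading degrees in the order [a, b, c, d, e] gives [1, 1, 3, 1, 2]; set D = diag(1, 1, 3, 1, 2) and form L = D - A. L is symmetric positive semidefinite, so every eigenvalue is real and nonnegative. By the matrix-tree theorem the graph has (1/5) * product of the nonzero eigenvalues = 1 spanning tree. There is one zero in the spectrum, matching the 1 component.

[0, 0.5188, 1, 2.3111, 4.1701]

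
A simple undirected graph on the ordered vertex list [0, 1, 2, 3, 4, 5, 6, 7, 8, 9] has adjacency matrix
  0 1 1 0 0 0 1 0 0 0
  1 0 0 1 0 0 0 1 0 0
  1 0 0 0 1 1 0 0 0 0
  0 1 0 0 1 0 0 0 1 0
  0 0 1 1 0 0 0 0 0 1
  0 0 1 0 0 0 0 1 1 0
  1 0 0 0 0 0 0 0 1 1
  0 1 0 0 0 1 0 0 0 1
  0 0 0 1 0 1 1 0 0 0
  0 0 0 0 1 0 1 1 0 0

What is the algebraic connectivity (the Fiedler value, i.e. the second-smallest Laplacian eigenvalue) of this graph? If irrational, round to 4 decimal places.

2

Reading degrees in the order [0, 1, 2, 3, 4, 5, 6, 7, 8, 9] gives [3, 3, 3, 3, 3, 3, 3, 3, 3, 3]; set D = diag(3, 3, 3, 3, 3, 3, 3, 3, 3, 3) and form L = D - A. The smallest Laplacian eigenvalue is always 0. The next one, lambda_2 = 2, measures how hard the graph is to disconnect: larger values mean better connectivity. The eigenvalues sum to 30, which equals trace(L) = 2|E|.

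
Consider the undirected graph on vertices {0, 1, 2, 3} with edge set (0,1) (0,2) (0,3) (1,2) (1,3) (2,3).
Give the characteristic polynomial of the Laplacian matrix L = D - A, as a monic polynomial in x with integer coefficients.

x^4 - 12x^3 + 48x^2 - 64x

Reading degrees in the order [0, 1, 2, 3] gives [3, 3, 3, 3]; set D = diag(3, 3, 3, 3) and form L = D - A. L has integer entries, so p(x) = det(xI - L) has integer coefficients. Expanding the determinant yields x^4 - 12x^3 + 48x^2 - 64x. The coefficient of x^3 equals -trace(L) = -12, matching the sum of degrees. By the matrix-tree theorem the graph has (1/4) * product of the nonzero eigenvalues = 16 spanning trees.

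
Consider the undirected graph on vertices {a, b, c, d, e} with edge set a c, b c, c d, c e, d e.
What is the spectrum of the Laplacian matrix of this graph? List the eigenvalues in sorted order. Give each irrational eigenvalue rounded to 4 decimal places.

[0, 1, 1, 3, 5]

Each diagonal entry of L is the vertex degree and each off-diagonal entry is -1 where an edge is present, 0 otherwise; in the order [a, b, c, d, e] the diagonal is [1, 1, 4, 2, 2]. Diagonalising L (or applying a numerical eigensolver to the 5x5 matrix) gives the spectrum above. By the matrix-tree theorem the graph has (1/5) * product of the nonzero eigenvalues = 3 spanning trees. There is one zero in the spectrum, matching the 1 component.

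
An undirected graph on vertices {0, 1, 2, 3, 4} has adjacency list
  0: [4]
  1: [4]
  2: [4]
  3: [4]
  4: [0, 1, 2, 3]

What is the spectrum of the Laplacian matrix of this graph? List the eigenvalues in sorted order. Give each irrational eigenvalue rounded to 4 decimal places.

[0, 1, 1, 1, 5]

Each diagonal entry of L is the vertex degree and each off-diagonal entry is -1 where an edge is present, 0 otherwise; in the order [0, 1, 2, 3, 4] the diagonal is [1, 1, 1, 1, 4]. Since every row of L sums to 0, the all-ones vector is in the kernel and 0 is an eigenvalue. The single zero eigenvalue shows the graph is connected.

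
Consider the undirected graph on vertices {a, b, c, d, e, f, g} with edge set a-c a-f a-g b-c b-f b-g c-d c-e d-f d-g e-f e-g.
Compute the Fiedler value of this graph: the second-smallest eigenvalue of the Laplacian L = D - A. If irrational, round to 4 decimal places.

With the vertex order [a, b, c, d, e, f, g], the degrees are [3, 3, 4, 3, 3, 4, 4], giving D = diag(3, 3, 4, 3, 3, 4, 4) and L = D - A. The sorted Laplacian eigenvalues are [0, 3, 3, 3, 4, 4, 7]; the algebraic connectivity is the second entry, 3. By the matrix-tree theorem the graph has (1/7) * product of the nonzero eigenvalues = 432 spanning trees. There is one zero in the spectrum, matching the 1 component.

3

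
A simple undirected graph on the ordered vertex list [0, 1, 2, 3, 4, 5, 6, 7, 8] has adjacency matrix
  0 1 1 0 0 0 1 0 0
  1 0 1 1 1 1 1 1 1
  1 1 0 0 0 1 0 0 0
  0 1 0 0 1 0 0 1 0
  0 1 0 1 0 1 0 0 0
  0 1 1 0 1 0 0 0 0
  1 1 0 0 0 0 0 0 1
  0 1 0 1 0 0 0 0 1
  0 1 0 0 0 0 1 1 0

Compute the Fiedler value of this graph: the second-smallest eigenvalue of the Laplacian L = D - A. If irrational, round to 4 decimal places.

Each diagonal entry of L is the vertex degree and each off-diagonal entry is -1 where an edge is present, 0 otherwise; in the order [0, 1, 2, 3, 4, 5, 6, 7, 8] the diagonal is [3, 8, 3, 3, 3, 3, 3, 3, 3]. The smallest Laplacian eigenvalue is always 0. The next one, lambda_2 = 1.5858, measures how hard the graph is to disconnect: larger values mean better connectivity. The largest eigenvalue, 9, is at most the vertex count 9.

1.5858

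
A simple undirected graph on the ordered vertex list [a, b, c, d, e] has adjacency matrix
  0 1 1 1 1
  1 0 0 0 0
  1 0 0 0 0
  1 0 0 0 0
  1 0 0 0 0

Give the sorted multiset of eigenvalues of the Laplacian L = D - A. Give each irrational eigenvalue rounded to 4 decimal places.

[0, 1, 1, 1, 5]

Each diagonal entry of L is the vertex degree and each off-diagonal entry is -1 where an edge is present, 0 otherwise; in the order [a, b, c, d, e] the diagonal is [4, 1, 1, 1, 1]. Since every row of L sums to 0, the all-ones vector is in the kernel and 0 is an eigenvalue. By the matrix-tree theorem the graph has (1/5) * product of the nonzero eigenvalues = 1 spanning tree.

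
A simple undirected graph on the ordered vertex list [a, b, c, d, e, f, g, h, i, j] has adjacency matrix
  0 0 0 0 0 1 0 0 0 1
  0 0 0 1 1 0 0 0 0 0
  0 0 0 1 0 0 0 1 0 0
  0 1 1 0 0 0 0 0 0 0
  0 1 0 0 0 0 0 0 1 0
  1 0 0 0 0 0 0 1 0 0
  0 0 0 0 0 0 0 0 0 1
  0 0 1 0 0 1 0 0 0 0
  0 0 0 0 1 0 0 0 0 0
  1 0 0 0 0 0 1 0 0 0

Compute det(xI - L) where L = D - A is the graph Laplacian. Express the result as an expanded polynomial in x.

With the vertex order [a, b, c, d, e, f, g, h, i, j], the degrees are [2, 2, 2, 2, 2, 2, 1, 2, 1, 2], giving D = diag(2, 2, 2, 2, 2, 2, 1, 2, 1, 2) and L = D - A. L has integer entries, so p(x) = det(xI - L) has integer coefficients. Expanding the determinant yields x^10 - 18x^9 + 136x^8 - 560x^7 + 1365x^6 - 2002x^5 + 1716x^4 - 792x^3 + 165x^2 - 10x. The coefficient of x^9 equals -trace(L) = -18, matching the sum of degrees. There is one zero in the spectrum, matching the 1 component.

x^10 - 18x^9 + 136x^8 - 560x^7 + 1365x^6 - 2002x^5 + 1716x^4 - 792x^3 + 165x^2 - 10x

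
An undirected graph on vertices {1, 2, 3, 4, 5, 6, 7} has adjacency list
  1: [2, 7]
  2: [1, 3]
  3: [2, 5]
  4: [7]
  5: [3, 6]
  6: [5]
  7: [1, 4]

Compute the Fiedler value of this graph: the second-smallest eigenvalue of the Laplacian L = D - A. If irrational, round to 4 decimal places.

Reading degrees in the order [1, 2, 3, 4, 5, 6, 7] gives [2, 2, 2, 1, 2, 1, 2]; set D = diag(2, 2, 2, 1, 2, 1, 2) and form L = D - A. Computing the eigenvalues of L and sorting gives [0, 0.1981, 0.7530, 1.5550, 2.4450, 3.2470, 3.8019]. The Fiedler value lambda_2 = 0.1981 is strictly positive, so the graph is connected. The eigenvalues sum to 12, which equals trace(L) = 2|E|.

0.1981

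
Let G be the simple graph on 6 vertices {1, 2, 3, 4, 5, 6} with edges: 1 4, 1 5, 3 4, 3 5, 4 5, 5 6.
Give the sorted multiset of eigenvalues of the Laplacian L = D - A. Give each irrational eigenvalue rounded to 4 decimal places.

With the vertex order [1, 2, 3, 4, 5, 6], the degrees are [2, 0, 2, 3, 4, 1], giving D = diag(2, 0, 2, 3, 4, 1) and L = D - A. L is symmetric positive semidefinite, so every eigenvalue is real and nonnegative. The 2 zero eigenvalues correspond to the 2 connected components. The eigenvalues sum to 12, which equals trace(L) = 2|E|.

[0, 0, 1, 2, 4, 5]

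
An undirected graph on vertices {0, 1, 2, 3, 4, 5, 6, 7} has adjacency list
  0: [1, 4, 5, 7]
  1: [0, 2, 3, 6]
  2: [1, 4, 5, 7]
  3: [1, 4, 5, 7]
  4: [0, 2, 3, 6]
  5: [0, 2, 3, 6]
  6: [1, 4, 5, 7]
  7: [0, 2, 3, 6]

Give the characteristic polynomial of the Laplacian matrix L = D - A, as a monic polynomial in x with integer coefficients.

x^8 - 32x^7 + 432x^6 - 3200x^5 + 14080x^4 - 36864x^3 + 53248x^2 - 32768x

Each diagonal entry of L is the vertex degree and each off-diagonal entry is -1 where an edge is present, 0 otherwise; in the order [0, 1, 2, 3, 4, 5, 6, 7] the diagonal is [4, 4, 4, 4, 4, 4, 4, 4]. Computing det(xI - L) by cofactor expansion (or equivalently via sum-over-permutations) gives x^8 - 32x^7 + 432x^6 - 3200x^5 + 14080x^4 - 36864x^3 + 53248x^2 - 32768x. The coefficient of x^7 equals -trace(L) = -32, matching the sum of degrees. The eigenvalues sum to 32, which equals trace(L) = 2|E|.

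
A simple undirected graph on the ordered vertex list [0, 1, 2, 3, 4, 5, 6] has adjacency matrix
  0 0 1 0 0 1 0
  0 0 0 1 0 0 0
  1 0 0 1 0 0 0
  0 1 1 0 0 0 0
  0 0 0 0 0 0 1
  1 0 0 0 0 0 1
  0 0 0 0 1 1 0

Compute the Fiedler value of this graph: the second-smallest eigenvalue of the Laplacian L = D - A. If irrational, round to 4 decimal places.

With the vertex order [0, 1, 2, 3, 4, 5, 6], the degrees are [2, 1, 2, 2, 1, 2, 2], giving D = diag(2, 1, 2, 2, 1, 2, 2) and L = D - A. The smallest Laplacian eigenvalue is always 0. The next one, lambda_2 = 0.1981, measures how hard the graph is to disconnect: larger values mean better connectivity. The eigenvalues sum to 12, which equals trace(L) = 2|E|. By the matrix-tree theorem the graph has (1/7) * product of the nonzero eigenvalues = 1 spanning tree.

0.1981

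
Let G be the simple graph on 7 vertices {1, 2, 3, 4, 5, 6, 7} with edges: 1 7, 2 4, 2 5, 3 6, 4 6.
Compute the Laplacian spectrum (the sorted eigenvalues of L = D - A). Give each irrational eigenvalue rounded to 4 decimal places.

[0, 0, 0.3820, 1.3820, 2, 2.6180, 3.6180]

Reading degrees in the order [1, 2, 3, 4, 5, 6, 7] gives [1, 2, 1, 2, 1, 2, 1]; set D = diag(1, 2, 1, 2, 1, 2, 1) and form L = D - A. L is symmetric positive semidefinite, so every eigenvalue is real and nonnegative. The 2 zero eigenvalues correspond to the 2 connected components. The largest eigenvalue, 3.6180, is at most the vertex count 7.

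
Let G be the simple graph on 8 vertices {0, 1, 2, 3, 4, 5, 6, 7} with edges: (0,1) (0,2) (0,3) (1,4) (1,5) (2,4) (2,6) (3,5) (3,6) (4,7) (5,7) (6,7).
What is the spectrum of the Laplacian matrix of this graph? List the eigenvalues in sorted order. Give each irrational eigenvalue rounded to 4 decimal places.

With the vertex order [0, 1, 2, 3, 4, 5, 6, 7], the degrees are [3, 3, 3, 3, 3, 3, 3, 3], giving D = diag(3, 3, 3, 3, 3, 3, 3, 3) and L = D - A. Since every row of L sums to 0, the all-ones vector is in the kernel and 0 is an eigenvalue. By the matrix-tree theorem the graph has (1/8) * product of the nonzero eigenvalues = 384 spanning trees.

[0, 2, 2, 2, 4, 4, 4, 6]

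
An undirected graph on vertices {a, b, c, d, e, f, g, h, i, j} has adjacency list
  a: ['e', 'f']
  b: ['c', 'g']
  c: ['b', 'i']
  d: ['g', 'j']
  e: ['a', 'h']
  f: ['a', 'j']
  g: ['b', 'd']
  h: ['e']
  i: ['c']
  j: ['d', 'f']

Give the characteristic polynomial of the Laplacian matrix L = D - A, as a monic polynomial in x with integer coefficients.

x^10 - 18x^9 + 136x^8 - 560x^7 + 1365x^6 - 2002x^5 + 1716x^4 - 792x^3 + 165x^2 - 10x

Each diagonal entry of L is the vertex degree and each off-diagonal entry is -1 where an edge is present, 0 otherwise; in the order [a, b, c, d, e, f, g, h, i, j] the diagonal is [2, 2, 2, 2, 2, 2, 2, 1, 1, 2]. L has integer entries, so p(x) = det(xI - L) has integer coefficients. Expanding the determinant yields x^10 - 18x^9 + 136x^8 - 560x^7 + 1365x^6 - 2002x^5 + 1716x^4 - 792x^3 + 165x^2 - 10x. Since p(0) = det(-L) = 0, x divides p(x). The largest eigenvalue, 3.9021, is at most the vertex count 10.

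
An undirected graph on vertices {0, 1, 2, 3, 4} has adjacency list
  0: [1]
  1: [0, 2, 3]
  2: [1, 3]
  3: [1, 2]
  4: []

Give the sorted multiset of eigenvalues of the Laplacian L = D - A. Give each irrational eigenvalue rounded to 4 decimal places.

[0, 0, 1, 3, 4]

Reading degrees in the order [0, 1, 2, 3, 4] gives [1, 3, 2, 2, 0]; set D = diag(1, 3, 2, 2, 0) and form L = D - A. Since every row of L sums to 0, the all-ones vector is in the kernel and 0 is an eigenvalue. The 2 zero eigenvalues correspond to the 2 connected components. The largest eigenvalue, 4, is at most the vertex count 5.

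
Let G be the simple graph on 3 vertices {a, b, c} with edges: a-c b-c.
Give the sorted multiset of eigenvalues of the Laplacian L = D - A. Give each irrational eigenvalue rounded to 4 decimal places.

[0, 1, 3]

Reading degrees in the order [a, b, c] gives [1, 1, 2]; set D = diag(1, 1, 2) and form L = D - A. The multiplicity of 0 as a Laplacian eigenvalue equals the number of connected components. The single zero eigenvalue shows the graph is connected. The eigenvalues sum to 4, which equals trace(L) = 2|E|.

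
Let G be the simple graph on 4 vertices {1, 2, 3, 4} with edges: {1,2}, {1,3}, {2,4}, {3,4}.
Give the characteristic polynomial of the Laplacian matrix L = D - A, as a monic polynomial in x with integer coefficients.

x^4 - 8x^3 + 20x^2 - 16x

With the vertex order [1, 2, 3, 4], the degrees are [2, 2, 2, 2], giving D = diag(2, 2, 2, 2) and L = D - A. Computing det(xI - L) by cofactor expansion (or equivalently via sum-over-permutations) gives x^4 - 8x^3 + 20x^2 - 16x. The coefficient of x^3 equals -trace(L) = -8, matching the sum of degrees.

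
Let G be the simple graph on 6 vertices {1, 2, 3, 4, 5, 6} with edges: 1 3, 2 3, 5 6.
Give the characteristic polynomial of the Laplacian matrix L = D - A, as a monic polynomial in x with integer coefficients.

x^6 - 6x^5 + 11x^4 - 6x^3

With the vertex order [1, 2, 3, 4, 5, 6], the degrees are [1, 1, 2, 0, 1, 1], giving D = diag(1, 1, 2, 0, 1, 1) and L = D - A. L has integer entries, so p(x) = det(xI - L) has integer coefficients. Expanding the determinant yields x^6 - 6x^5 + 11x^4 - 6x^3. The constant term is 0 because L is singular (the all-ones vector lies in its kernel). The eigenvalues sum to 6, which equals trace(L) = 2|E|.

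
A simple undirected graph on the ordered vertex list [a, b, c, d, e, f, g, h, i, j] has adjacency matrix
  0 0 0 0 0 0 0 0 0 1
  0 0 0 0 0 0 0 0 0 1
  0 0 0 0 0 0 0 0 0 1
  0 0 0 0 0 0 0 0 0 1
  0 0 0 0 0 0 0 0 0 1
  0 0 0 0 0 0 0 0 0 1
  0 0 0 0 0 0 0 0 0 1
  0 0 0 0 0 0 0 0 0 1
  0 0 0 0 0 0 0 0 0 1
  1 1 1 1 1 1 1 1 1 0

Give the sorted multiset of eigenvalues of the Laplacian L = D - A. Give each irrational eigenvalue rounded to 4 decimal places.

With the vertex order [a, b, c, d, e, f, g, h, i, j], the degrees are [1, 1, 1, 1, 1, 1, 1, 1, 1, 9], giving D = diag(1, 1, 1, 1, 1, 1, 1, 1, 1, 9) and L = D - A. L is symmetric positive semidefinite, so every eigenvalue is real and nonnegative. The single zero eigenvalue shows the graph is connected. The eigenvalues sum to 18, which equals trace(L) = 2|E|.

[0, 1, 1, 1, 1, 1, 1, 1, 1, 10]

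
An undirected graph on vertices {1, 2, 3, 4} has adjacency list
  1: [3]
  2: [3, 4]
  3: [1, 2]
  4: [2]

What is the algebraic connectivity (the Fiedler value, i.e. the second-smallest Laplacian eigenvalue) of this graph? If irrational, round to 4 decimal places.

Reading degrees in the order [1, 2, 3, 4] gives [1, 2, 2, 1]; set D = diag(1, 2, 2, 1) and form L = D - A. The smallest Laplacian eigenvalue is always 0. The next one, lambda_2 = 0.5858, measures how hard the graph is to disconnect: larger values mean better connectivity. The largest eigenvalue, 3.4142, is at most the vertex count 4. The eigenvalues sum to 6, which equals trace(L) = 2|E|.

0.5858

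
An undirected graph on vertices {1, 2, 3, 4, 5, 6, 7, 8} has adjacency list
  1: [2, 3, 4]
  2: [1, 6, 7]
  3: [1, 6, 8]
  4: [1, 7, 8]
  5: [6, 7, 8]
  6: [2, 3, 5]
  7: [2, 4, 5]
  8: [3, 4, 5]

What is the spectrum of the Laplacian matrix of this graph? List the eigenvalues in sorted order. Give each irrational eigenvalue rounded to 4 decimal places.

[0, 2, 2, 2, 4, 4, 4, 6]

Each diagonal entry of L is the vertex degree and each off-diagonal entry is -1 where an edge is present, 0 otherwise; in the order [1, 2, 3, 4, 5, 6, 7, 8] the diagonal is [3, 3, 3, 3, 3, 3, 3, 3]. Since every row of L sums to 0, the all-ones vector is in the kernel and 0 is an eigenvalue. The largest eigenvalue, 6, is at most the vertex count 8.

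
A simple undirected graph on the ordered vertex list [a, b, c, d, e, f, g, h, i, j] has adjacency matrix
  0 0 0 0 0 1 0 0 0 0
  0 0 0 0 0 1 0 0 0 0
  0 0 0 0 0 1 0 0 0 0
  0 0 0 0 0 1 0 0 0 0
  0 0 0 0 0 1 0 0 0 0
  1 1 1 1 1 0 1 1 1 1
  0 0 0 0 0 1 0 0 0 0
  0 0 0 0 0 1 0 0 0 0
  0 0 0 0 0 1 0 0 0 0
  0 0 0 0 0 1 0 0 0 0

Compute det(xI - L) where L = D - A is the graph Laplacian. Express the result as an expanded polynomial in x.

x^10 - 18x^9 + 108x^8 - 336x^7 + 630x^6 - 756x^5 + 588x^4 - 288x^3 + 81x^2 - 10x

Each diagonal entry of L is the vertex degree and each off-diagonal entry is -1 where an edge is present, 0 otherwise; in the order [a, b, c, d, e, f, g, h, i, j] the diagonal is [1, 1, 1, 1, 1, 9, 1, 1, 1, 1]. Computing det(xI - L) by cofactor expansion (or equivalently via sum-over-permutations) gives x^10 - 18x^9 + 108x^8 - 336x^7 + 630x^6 - 756x^5 + 588x^4 - 288x^3 + 81x^2 - 10x. The constant term is 0 because L is singular (the all-ones vector lies in its kernel). The largest eigenvalue, 10, is at most the vertex count 10.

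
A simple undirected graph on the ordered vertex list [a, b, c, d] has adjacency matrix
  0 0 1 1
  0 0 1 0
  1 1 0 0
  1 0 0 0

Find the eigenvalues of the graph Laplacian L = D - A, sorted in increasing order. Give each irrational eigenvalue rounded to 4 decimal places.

With the vertex order [a, b, c, d], the degrees are [2, 1, 2, 1], giving D = diag(2, 1, 2, 1) and L = D - A. The multiplicity of 0 as a Laplacian eigenvalue equals the number of connected components. The single zero eigenvalue shows the graph is connected. The largest eigenvalue, 3.4142, is at most the vertex count 4.

[0, 0.5858, 2, 3.4142]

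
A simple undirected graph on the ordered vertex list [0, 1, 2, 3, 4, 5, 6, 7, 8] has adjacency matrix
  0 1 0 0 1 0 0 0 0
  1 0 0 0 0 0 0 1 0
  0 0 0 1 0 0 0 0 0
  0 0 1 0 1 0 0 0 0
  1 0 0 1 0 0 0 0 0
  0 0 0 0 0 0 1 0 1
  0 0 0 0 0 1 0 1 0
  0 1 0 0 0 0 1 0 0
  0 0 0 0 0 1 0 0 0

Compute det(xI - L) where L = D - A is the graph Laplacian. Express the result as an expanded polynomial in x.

x^9 - 16x^8 + 105x^7 - 364x^6 + 715x^5 - 792x^4 + 462x^3 - 120x^2 + 9x

Each diagonal entry of L is the vertex degree and each off-diagonal entry is -1 where an edge is present, 0 otherwise; in the order [0, 1, 2, 3, 4, 5, 6, 7, 8] the diagonal is [2, 2, 1, 2, 2, 2, 2, 2, 1]. Computing det(xI - L) by cofactor expansion (or equivalently via sum-over-permutations) gives x^9 - 16x^8 + 105x^7 - 364x^6 + 715x^5 - 792x^4 + 462x^3 - 120x^2 + 9x. The coefficient of x^8 equals -trace(L) = -16, matching the sum of degrees.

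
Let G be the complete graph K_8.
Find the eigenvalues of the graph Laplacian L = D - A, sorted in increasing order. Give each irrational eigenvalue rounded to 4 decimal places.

The graph has 8 vertices and degree multiset [7, 7, 7, 7, 7, 7, 7, 7]; D is the diagonal matrix of degrees and L = D - A. Since every row of L sums to 0, the all-ones vector is in the kernel and 0 is an eigenvalue. There is one zero in the spectrum, matching the 1 component.

[0, 8, 8, 8, 8, 8, 8, 8]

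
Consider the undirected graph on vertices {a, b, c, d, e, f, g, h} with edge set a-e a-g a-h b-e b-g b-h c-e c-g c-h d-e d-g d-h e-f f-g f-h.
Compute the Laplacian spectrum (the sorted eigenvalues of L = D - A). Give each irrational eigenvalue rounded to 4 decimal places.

[0, 3, 3, 3, 3, 5, 5, 8]

With the vertex order [a, b, c, d, e, f, g, h], the degrees are [3, 3, 3, 3, 5, 3, 5, 5], giving D = diag(3, 3, 3, 3, 5, 3, 5, 5) and L = D - A. Since every row of L sums to 0, the all-ones vector is in the kernel and 0 is an eigenvalue. By the matrix-tree theorem the graph has (1/8) * product of the nonzero eigenvalues = 2025 spanning trees. The eigenvalues sum to 30, which equals trace(L) = 2|E|.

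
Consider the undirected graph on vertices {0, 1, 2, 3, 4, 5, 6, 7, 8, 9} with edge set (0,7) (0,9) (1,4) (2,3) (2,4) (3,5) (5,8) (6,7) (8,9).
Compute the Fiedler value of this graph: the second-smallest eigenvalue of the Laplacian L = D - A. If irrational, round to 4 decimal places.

With the vertex order [0, 1, 2, 3, 4, 5, 6, 7, 8, 9], the degrees are [2, 1, 2, 2, 2, 2, 1, 2, 2, 2], giving D = diag(2, 1, 2, 2, 2, 2, 1, 2, 2, 2) and L = D - A. Computing the eigenvalues of L and sorting gives [0, 0.0979, 0.3820, 0.8244, 1.3820, 2, 2.6180, 3.1756, 3.6180, 3.9021]. The Fiedler value lambda_2 = 0.0979 is strictly positive, so the graph is connected. There is one zero in the spectrum, matching the 1 component.

0.0979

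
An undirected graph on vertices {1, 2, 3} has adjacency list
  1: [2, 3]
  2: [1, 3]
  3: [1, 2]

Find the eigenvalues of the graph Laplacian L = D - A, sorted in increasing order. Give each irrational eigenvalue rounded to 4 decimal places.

With the vertex order [1, 2, 3], the degrees are [2, 2, 2], giving D = diag(2, 2, 2) and L = D - A. Since every row of L sums to 0, the all-ones vector is in the kernel and 0 is an eigenvalue. The eigenvalues sum to 6, which equals trace(L) = 2|E|.

[0, 3, 3]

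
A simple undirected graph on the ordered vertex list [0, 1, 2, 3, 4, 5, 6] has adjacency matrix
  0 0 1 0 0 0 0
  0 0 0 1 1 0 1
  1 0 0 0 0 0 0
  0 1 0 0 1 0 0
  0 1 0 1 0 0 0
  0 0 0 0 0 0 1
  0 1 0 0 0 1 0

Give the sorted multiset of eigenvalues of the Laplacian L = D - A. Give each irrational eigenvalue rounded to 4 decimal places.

With the vertex order [0, 1, 2, 3, 4, 5, 6], the degrees are [1, 3, 1, 2, 2, 1, 2], giving D = diag(1, 3, 1, 2, 2, 1, 2) and L = D - A. Since every row of L sums to 0, the all-ones vector is in the kernel and 0 is an eigenvalue. The 2 zero eigenvalues correspond to the 2 connected components. The largest eigenvalue, 4.1701, is at most the vertex count 7. The eigenvalues sum to 12, which equals trace(L) = 2|E|.

[0, 0, 0.5188, 2, 2.3111, 3, 4.1701]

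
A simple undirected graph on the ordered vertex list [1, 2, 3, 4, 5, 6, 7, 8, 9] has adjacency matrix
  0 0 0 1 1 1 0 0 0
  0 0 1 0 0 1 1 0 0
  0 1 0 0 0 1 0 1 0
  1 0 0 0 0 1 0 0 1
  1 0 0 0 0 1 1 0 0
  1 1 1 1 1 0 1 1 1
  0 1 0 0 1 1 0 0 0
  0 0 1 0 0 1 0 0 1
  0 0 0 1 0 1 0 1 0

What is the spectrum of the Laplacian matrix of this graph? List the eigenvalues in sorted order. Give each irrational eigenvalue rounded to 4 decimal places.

[0, 1.5858, 1.5858, 3, 3, 4.4142, 4.4142, 5, 9]

With the vertex order [1, 2, 3, 4, 5, 6, 7, 8, 9], the degrees are [3, 3, 3, 3, 3, 8, 3, 3, 3], giving D = diag(3, 3, 3, 3, 3, 8, 3, 3, 3) and L = D - A. L is symmetric positive semidefinite, so every eigenvalue is real and nonnegative. The eigenvalues sum to 32, which equals trace(L) = 2|E|.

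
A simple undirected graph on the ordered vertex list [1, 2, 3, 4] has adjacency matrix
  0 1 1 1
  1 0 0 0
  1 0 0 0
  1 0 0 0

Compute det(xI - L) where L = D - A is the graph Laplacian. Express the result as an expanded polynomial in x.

Reading degrees in the order [1, 2, 3, 4] gives [3, 1, 1, 1]; set D = diag(3, 1, 1, 1) and form L = D - A. L has integer entries, so p(x) = det(xI - L) has integer coefficients. Expanding the determinant yields x^4 - 6x^3 + 9x^2 - 4x. The coefficient of x^3 equals -trace(L) = -6, matching the sum of degrees. The largest eigenvalue, 4, is at most the vertex count 4. The eigenvalues sum to 6, which equals trace(L) = 2|E|.

x^4 - 6x^3 + 9x^2 - 4x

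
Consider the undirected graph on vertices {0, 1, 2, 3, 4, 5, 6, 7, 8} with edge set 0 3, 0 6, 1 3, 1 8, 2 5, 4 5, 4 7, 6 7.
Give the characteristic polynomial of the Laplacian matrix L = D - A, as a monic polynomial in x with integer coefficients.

With the vertex order [0, 1, 2, 3, 4, 5, 6, 7, 8], the degrees are [2, 2, 1, 2, 2, 2, 2, 2, 1], giving D = diag(2, 2, 1, 2, 2, 2, 2, 2, 1) and L = D - A. Computing det(xI - L) by cofactor expansion (or equivalently via sum-over-permutations) gives x^9 - 16x^8 + 105x^7 - 364x^6 + 715x^5 - 792x^4 + 462x^3 - 120x^2 + 9x. The coefficient of x^8 equals -trace(L) = -16, matching the sum of degrees. By the matrix-tree theorem the graph has (1/9) * product of the nonzero eigenvalues = 1 spanning tree. There is one zero in the spectrum, matching the 1 component.

x^9 - 16x^8 + 105x^7 - 364x^6 + 715x^5 - 792x^4 + 462x^3 - 120x^2 + 9x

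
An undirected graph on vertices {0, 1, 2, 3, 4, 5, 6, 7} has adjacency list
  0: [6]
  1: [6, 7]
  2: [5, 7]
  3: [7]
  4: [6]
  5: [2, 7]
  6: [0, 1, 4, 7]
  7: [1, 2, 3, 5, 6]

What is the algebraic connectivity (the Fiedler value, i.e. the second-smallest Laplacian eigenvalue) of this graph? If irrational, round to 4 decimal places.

Each diagonal entry of L is the vertex degree and each off-diagonal entry is -1 where an edge is present, 0 otherwise; in the order [0, 1, 2, 3, 4, 5, 6, 7] the diagonal is [1, 2, 2, 1, 1, 2, 4, 5]. Computing the eigenvalues of L and sorting gives [0, 0.5069, 1, 1, 1.6400, 3, 4.6654, 6.1877]. The Fiedler value lambda_2 = 0.5069 is strictly positive, so the graph is connected.

0.5069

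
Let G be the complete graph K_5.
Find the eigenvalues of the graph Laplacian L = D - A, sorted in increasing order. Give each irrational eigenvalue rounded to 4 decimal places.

[0, 5, 5, 5, 5]

The graph has 5 vertices and degree multiset [4, 4, 4, 4, 4]; D is the diagonal matrix of degrees and L = D - A. L is symmetric positive semidefinite, so every eigenvalue is real and nonnegative. The eigenvalues sum to 20, which equals trace(L) = 2|E|.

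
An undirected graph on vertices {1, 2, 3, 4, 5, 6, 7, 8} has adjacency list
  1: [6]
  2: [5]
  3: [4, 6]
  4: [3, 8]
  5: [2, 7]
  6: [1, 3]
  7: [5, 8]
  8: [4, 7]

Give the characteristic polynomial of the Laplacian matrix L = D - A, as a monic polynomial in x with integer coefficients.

Each diagonal entry of L is the vertex degree and each off-diagonal entry is -1 where an edge is present, 0 otherwise; in the order [1, 2, 3, 4, 5, 6, 7, 8] the diagonal is [1, 1, 2, 2, 2, 2, 2, 2]. Computing det(xI - L) by cofactor expansion (or equivalently via sum-over-permutations) gives x^8 - 14x^7 + 78x^6 - 220x^5 + 330x^4 - 252x^3 + 84x^2 - 8x. The coefficient of x^7 equals -trace(L) = -14, matching the sum of degrees.

x^8 - 14x^7 + 78x^6 - 220x^5 + 330x^4 - 252x^3 + 84x^2 - 8x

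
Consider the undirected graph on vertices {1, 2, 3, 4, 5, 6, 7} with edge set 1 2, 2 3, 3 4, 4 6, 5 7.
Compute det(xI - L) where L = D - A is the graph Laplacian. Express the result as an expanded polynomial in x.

Reading degrees in the order [1, 2, 3, 4, 5, 6, 7] gives [1, 2, 2, 2, 1, 1, 1]; set D = diag(1, 2, 2, 2, 1, 1, 1) and form L = D - A. Computing det(xI - L) by cofactor expansion (or equivalently via sum-over-permutations) gives x^7 - 10x^6 + 37x^5 - 62x^4 + 45x^3 - 10x^2. Since p(0) = det(-L) = 0, x divides p(x). The largest eigenvalue, 3.6180, is at most the vertex count 7.

x^7 - 10x^6 + 37x^5 - 62x^4 + 45x^3 - 10x^2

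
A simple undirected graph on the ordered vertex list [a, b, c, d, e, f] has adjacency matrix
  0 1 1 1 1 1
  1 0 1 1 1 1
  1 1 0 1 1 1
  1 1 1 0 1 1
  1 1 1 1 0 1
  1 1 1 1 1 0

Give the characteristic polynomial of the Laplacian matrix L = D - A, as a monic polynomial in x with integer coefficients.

x^6 - 30x^5 + 360x^4 - 2160x^3 + 6480x^2 - 7776x

With the vertex order [a, b, c, d, e, f], the degrees are [5, 5, 5, 5, 5, 5], giving D = diag(5, 5, 5, 5, 5, 5) and L = D - A. Computing det(xI - L) by cofactor expansion (or equivalently via sum-over-permutations) gives x^6 - 30x^5 + 360x^4 - 2160x^3 + 6480x^2 - 7776x. The constant term is 0 because L is singular (the all-ones vector lies in its kernel). By the matrix-tree theorem the graph has (1/6) * product of the nonzero eigenvalues = 1296 spanning trees.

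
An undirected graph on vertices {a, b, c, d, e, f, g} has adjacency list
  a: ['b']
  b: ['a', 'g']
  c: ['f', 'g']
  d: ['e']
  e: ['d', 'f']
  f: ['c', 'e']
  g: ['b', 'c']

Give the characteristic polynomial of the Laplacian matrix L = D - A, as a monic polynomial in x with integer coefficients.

Each diagonal entry of L is the vertex degree and each off-diagonal entry is -1 where an edge is present, 0 otherwise; in the order [a, b, c, d, e, f, g] the diagonal is [1, 2, 2, 1, 2, 2, 2]. Computing det(xI - L) by cofactor expansion (or equivalently via sum-over-permutations) gives x^7 - 12x^6 + 55x^5 - 120x^4 + 126x^3 - 56x^2 + 7x. The coefficient of x^6 equals -trace(L) = -12, matching the sum of degrees. By the matrix-tree theorem the graph has (1/7) * product of the nonzero eigenvalues = 1 spanning tree.

x^7 - 12x^6 + 55x^5 - 120x^4 + 126x^3 - 56x^2 + 7x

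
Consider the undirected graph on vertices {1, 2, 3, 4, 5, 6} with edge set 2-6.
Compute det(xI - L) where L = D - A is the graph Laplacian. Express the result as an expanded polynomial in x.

x^6 - 2x^5

Each diagonal entry of L is the vertex degree and each off-diagonal entry is -1 where an edge is present, 0 otherwise; in the order [1, 2, 3, 4, 5, 6] the diagonal is [0, 1, 0, 0, 0, 1]. The eigenvalues of L are [0, 0, 0, 0, 0, 2]; the characteristic polynomial is the product of (x - lambda_i), which multiplies out to x^6 - 2x^5. The constant term is 0 because L is singular (the all-ones vector lies in its kernel).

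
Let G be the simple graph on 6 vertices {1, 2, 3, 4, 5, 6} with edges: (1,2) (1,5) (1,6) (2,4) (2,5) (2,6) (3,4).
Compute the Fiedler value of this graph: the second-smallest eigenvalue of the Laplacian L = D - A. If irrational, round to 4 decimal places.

Reading degrees in the order [1, 2, 3, 4, 5, 6] gives [3, 4, 1, 2, 2, 2]; set D = diag(3, 4, 1, 2, 2, 2) and form L = D - A. Computing the eigenvalues of L and sorting gives [0, 0.4859, 2, 2.4280, 4, 5.0861]. The Fiedler value lambda_2 = 0.4859 is strictly positive, so the graph is connected. The eigenvalues sum to 14, which equals trace(L) = 2|E|.

0.4859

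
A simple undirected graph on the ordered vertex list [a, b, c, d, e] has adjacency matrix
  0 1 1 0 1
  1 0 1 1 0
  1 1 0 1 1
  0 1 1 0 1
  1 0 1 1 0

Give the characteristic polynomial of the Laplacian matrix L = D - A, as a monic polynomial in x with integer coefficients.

Reading degrees in the order [a, b, c, d, e] gives [3, 3, 4, 3, 3]; set D = diag(3, 3, 4, 3, 3) and form L = D - A. Computing det(xI - L) by cofactor expansion (or equivalently via sum-over-permutations) gives x^5 - 16x^4 + 94x^3 - 240x^2 + 225x. The coefficient of x^4 equals -trace(L) = -16, matching the sum of degrees. By the matrix-tree theorem the graph has (1/5) * product of the nonzero eigenvalues = 45 spanning trees. The largest eigenvalue, 5, is at most the vertex count 5.

x^5 - 16x^4 + 94x^3 - 240x^2 + 225x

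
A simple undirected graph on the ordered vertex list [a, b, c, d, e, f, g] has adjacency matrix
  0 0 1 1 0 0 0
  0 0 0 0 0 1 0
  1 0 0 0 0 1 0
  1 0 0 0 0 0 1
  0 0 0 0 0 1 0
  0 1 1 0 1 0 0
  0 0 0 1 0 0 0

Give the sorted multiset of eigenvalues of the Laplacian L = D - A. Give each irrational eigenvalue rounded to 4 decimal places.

[0, 0.2254, 1, 1, 2.1859, 3.3604, 4.2283]

With the vertex order [a, b, c, d, e, f, g], the degrees are [2, 1, 2, 2, 1, 3, 1], giving D = diag(2, 1, 2, 2, 1, 3, 1) and L = D - A. The multiplicity of 0 as a Laplacian eigenvalue equals the number of connected components. By the matrix-tree theorem the graph has (1/7) * product of the nonzero eigenvalues = 1 spanning tree. The eigenvalues sum to 12, which equals trace(L) = 2|E|.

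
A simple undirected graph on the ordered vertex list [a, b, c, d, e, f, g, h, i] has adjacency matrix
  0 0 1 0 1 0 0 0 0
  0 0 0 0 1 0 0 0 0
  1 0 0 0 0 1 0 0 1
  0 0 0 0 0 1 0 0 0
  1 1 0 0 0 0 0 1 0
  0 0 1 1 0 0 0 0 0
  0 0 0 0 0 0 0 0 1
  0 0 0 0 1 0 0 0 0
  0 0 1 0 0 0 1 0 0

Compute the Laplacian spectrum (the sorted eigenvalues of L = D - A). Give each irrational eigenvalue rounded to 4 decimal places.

[0, 0.1953, 0.3820, 1, 1.2108, 2.1449, 2.6180, 3.9064, 4.5426]

With the vertex order [a, b, c, d, e, f, g, h, i], the degrees are [2, 1, 3, 1, 3, 2, 1, 1, 2], giving D = diag(2, 1, 3, 1, 3, 2, 1, 1, 2) and L = D - A. Since every row of L sums to 0, the all-ones vector is in the kernel and 0 is an eigenvalue. There is one zero in the spectrum, matching the 1 component.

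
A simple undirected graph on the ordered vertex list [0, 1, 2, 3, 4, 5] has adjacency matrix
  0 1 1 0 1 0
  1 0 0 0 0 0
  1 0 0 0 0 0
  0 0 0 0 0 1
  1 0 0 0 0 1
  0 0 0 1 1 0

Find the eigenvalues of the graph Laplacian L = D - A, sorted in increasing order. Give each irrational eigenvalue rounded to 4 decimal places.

[0, 0.3249, 1, 1.4608, 3, 4.2143]

Each diagonal entry of L is the vertex degree and each off-diagonal entry is -1 where an edge is present, 0 otherwise; in the order [0, 1, 2, 3, 4, 5] the diagonal is [3, 1, 1, 1, 2, 2]. The multiplicity of 0 as a Laplacian eigenvalue equals the number of connected components. The eigenvalues sum to 10, which equals trace(L) = 2|E|. There is one zero in the spectrum, matching the 1 component.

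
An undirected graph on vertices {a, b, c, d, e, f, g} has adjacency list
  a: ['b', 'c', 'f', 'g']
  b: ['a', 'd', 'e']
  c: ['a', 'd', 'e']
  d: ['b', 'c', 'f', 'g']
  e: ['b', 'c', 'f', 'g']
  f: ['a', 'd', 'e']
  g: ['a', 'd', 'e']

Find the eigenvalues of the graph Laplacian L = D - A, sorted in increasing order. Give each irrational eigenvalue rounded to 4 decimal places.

[0, 3, 3, 3, 4, 4, 7]

With the vertex order [a, b, c, d, e, f, g], the degrees are [4, 3, 3, 4, 4, 3, 3], giving D = diag(4, 3, 3, 4, 4, 3, 3) and L = D - A. The multiplicity of 0 as a Laplacian eigenvalue equals the number of connected components. The eigenvalues sum to 24, which equals trace(L) = 2|E|.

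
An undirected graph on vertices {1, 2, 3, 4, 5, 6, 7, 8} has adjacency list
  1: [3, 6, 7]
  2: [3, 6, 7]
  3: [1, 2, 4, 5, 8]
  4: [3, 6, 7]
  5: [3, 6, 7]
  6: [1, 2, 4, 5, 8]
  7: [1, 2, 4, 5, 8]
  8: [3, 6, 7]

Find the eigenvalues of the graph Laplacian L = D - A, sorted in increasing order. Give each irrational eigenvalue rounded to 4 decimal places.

[0, 3, 3, 3, 3, 5, 5, 8]

Reading degrees in the order [1, 2, 3, 4, 5, 6, 7, 8] gives [3, 3, 5, 3, 3, 5, 5, 3]; set D = diag(3, 3, 5, 3, 3, 5, 5, 3) and form L = D - A. L is symmetric positive semidefinite, so every eigenvalue is real and nonnegative. The single zero eigenvalue shows the graph is connected. The eigenvalues sum to 30, which equals trace(L) = 2|E|.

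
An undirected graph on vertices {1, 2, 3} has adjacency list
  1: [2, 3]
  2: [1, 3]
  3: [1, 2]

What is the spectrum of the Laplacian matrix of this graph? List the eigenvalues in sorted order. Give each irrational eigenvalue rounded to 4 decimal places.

Reading degrees in the order [1, 2, 3] gives [2, 2, 2]; set D = diag(2, 2, 2) and form L = D - A. L is symmetric positive semidefinite, so every eigenvalue is real and nonnegative. The single zero eigenvalue shows the graph is connected. By the matrix-tree theorem the graph has (1/3) * product of the nonzero eigenvalues = 3 spanning trees.

[0, 3, 3]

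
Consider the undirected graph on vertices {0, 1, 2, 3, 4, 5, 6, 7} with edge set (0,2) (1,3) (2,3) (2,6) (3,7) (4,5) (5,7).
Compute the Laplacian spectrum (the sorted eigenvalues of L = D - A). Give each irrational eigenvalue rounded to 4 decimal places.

[0, 0.2243, 0.5858, 1, 1.4108, 2.7237, 3.4142, 4.6412]

With the vertex order [0, 1, 2, 3, 4, 5, 6, 7], the degrees are [1, 1, 3, 3, 1, 2, 1, 2], giving D = diag(1, 1, 3, 3, 1, 2, 1, 2) and L = D - A. L is symmetric positive semidefinite, so every eigenvalue is real and nonnegative. The single zero eigenvalue shows the graph is connected. There is one zero in the spectrum, matching the 1 component.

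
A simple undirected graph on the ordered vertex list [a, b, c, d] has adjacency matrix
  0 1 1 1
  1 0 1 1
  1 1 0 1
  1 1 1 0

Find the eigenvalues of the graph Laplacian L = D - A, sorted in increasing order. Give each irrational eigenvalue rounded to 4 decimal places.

Reading degrees in the order [a, b, c, d] gives [3, 3, 3, 3]; set D = diag(3, 3, 3, 3) and form L = D - A. L is symmetric positive semidefinite, so every eigenvalue is real and nonnegative. The single zero eigenvalue shows the graph is connected.

[0, 4, 4, 4]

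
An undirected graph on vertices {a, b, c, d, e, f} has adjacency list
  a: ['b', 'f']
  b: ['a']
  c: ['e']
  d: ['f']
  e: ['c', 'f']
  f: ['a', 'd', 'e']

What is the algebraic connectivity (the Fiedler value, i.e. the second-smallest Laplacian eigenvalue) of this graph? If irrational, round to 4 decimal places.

0.3820

Reading degrees in the order [a, b, c, d, e, f] gives [2, 1, 1, 1, 2, 3]; set D = diag(2, 1, 1, 1, 2, 3) and form L = D - A. Computing the eigenvalues of L and sorting gives [0, 0.3820, 0.6972, 2, 2.6180, 4.3028]. The Fiedler value lambda_2 = 0.3820 is strictly positive, so the graph is connected.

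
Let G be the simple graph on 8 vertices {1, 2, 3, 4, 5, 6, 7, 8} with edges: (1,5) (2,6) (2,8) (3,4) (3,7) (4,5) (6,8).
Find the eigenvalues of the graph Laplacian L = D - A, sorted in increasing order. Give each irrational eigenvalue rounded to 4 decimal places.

Each diagonal entry of L is the vertex degree and each off-diagonal entry is -1 where an edge is present, 0 otherwise; in the order [1, 2, 3, 4, 5, 6, 7, 8] the diagonal is [1, 2, 2, 2, 2, 2, 1, 2]. Diagonalising L (or applying a numerical eigensolver to the 8x8 matrix) gives the spectrum above. The 2 zero eigenvalues correspond to the 2 connected components. The largest eigenvalue, 3.6180, is at most the vertex count 8.

[0, 0, 0.3820, 1.3820, 2.6180, 3, 3, 3.6180]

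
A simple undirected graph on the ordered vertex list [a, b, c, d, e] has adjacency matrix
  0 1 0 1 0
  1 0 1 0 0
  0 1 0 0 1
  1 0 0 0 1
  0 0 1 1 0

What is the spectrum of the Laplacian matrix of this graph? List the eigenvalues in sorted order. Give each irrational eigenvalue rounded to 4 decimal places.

[0, 1.3820, 1.3820, 3.6180, 3.6180]

Each diagonal entry of L is the vertex degree and each off-diagonal entry is -1 where an edge is present, 0 otherwise; in the order [a, b, c, d, e] the diagonal is [2, 2, 2, 2, 2]. Since every row of L sums to 0, the all-ones vector is in the kernel and 0 is an eigenvalue. The single zero eigenvalue shows the graph is connected. There is one zero in the spectrum, matching the 1 component. By the matrix-tree theorem the graph has (1/5) * product of the nonzero eigenvalues = 5 spanning trees.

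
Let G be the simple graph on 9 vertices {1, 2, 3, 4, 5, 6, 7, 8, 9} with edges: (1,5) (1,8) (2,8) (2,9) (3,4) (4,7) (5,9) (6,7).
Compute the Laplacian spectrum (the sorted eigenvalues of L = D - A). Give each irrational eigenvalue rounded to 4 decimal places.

[0, 0, 0.5858, 1.3820, 1.3820, 2, 3.4142, 3.6180, 3.6180]

With the vertex order [1, 2, 3, 4, 5, 6, 7, 8, 9], the degrees are [2, 2, 1, 2, 2, 1, 2, 2, 2], giving D = diag(2, 2, 1, 2, 2, 1, 2, 2, 2) and L = D - A. Diagonalising L (or applying a numerical eigensolver to the 9x9 matrix) gives the spectrum above. The 2 zero eigenvalues correspond to the 2 connected components. There are 2 zeros in the spectrum, matching the 2 components.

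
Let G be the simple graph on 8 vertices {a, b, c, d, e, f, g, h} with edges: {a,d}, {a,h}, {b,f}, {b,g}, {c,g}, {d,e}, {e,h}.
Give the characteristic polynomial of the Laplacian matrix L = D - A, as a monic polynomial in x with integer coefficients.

x^8 - 14x^7 + 78x^6 - 220x^5 + 328x^4 - 240x^3 + 64x^2

With the vertex order [a, b, c, d, e, f, g, h], the degrees are [2, 2, 1, 2, 2, 1, 2, 2], giving D = diag(2, 2, 1, 2, 2, 1, 2, 2) and L = D - A. L has integer entries, so p(x) = det(xI - L) has integer coefficients. Expanding the determinant yields x^8 - 14x^7 + 78x^6 - 220x^5 + 328x^4 - 240x^3 + 64x^2. Since p(0) = det(-L) = 0, x divides p(x). The largest eigenvalue, 4, is at most the vertex count 8.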